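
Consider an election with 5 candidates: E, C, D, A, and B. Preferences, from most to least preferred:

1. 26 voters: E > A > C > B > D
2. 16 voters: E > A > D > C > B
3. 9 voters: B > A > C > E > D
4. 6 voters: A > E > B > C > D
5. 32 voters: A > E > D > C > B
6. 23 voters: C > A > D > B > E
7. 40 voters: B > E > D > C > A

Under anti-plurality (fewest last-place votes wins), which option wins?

C

Last-place votes: E 23, C 0, D 41, A 40, B 48.
C is ranked last by the fewest voters, so C wins.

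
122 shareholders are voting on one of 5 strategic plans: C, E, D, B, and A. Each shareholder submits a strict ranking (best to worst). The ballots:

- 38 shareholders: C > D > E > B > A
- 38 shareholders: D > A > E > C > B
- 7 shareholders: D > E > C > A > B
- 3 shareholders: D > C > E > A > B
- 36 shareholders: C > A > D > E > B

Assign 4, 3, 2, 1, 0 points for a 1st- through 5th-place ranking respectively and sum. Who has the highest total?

C: 38·4 + 38·1 + 7·2 + 3·3 + 36·4 = 357
E: 38·2 + 38·2 + 7·3 + 3·2 + 36·1 = 215
D: 38·3 + 38·4 + 7·4 + 3·4 + 36·2 = 378
B: 38·1 + 38·0 + 7·0 + 3·0 + 36·0 = 38
A: 38·0 + 38·3 + 7·1 + 3·1 + 36·3 = 232
D has the highest Borda score (378).

D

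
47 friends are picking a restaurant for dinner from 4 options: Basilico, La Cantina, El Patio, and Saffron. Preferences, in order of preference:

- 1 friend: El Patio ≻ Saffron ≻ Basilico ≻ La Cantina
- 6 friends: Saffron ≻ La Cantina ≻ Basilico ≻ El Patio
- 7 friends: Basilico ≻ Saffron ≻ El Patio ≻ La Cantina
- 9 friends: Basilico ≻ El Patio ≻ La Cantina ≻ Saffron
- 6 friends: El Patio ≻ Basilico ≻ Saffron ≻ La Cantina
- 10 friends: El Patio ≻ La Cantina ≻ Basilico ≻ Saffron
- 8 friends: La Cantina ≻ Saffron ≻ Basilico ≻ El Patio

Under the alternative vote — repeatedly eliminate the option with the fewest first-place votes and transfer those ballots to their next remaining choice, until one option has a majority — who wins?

Round 1: Basilico 16, La Cantina 8, El Patio 17, Saffron 6. Eliminate Saffron.
Round 2: Basilico 16, La Cantina 14, El Patio 17. Eliminate La Cantina.
Round 3: Basilico 30, El Patio 17. Basilico has a majority.

Basilico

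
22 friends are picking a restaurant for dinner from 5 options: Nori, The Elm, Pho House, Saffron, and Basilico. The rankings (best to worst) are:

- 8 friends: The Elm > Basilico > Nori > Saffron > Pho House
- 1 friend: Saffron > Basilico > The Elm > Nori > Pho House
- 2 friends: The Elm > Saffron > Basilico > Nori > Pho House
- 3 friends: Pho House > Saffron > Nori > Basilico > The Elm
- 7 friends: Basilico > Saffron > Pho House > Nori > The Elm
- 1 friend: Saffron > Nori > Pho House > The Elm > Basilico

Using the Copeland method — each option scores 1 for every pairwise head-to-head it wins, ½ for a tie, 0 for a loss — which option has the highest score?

Nori: beats Pho House; ties The Elm; loses to Saffron and Basilico → score 1.5.
The Elm: ties Nori, Pho House, and Basilico; loses to Saffron → score 1.5.
Pho House: ties The Elm; loses to Nori, Saffron, and Basilico → score 0.5.
Saffron: beats Nori, The Elm, and Pho House; loses to Basilico → score 3.
Basilico: beats Nori, Pho House, and Saffron; ties The Elm → score 3.5.
Basilico has the best pairwise record.

Basilico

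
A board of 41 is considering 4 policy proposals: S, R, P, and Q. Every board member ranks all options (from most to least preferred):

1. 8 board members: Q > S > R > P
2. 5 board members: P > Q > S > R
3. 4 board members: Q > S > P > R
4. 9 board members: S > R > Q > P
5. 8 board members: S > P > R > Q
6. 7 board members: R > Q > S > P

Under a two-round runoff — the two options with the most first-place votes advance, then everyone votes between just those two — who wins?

Q

Round 1 first-place votes: S 17, R 7, P 5, Q 12.
S and Q advance.
Runoff: S is preferred to Q by 17 voters; Q by 24.
Q wins the runoff.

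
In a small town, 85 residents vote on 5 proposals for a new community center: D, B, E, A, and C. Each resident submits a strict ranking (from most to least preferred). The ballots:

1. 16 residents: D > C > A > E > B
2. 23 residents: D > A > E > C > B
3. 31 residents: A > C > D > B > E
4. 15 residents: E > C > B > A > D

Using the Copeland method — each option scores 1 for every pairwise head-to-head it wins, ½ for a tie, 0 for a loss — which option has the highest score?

A

D: beats B and E; loses to A and C → score 2.
B: loses to D, E, A, and C → score 0.
E: beats B; loses to D, A, and C → score 1.
A: beats D, B, E, and C → score 4.
C: beats D, B, and E; loses to A → score 3.
A has the best pairwise record.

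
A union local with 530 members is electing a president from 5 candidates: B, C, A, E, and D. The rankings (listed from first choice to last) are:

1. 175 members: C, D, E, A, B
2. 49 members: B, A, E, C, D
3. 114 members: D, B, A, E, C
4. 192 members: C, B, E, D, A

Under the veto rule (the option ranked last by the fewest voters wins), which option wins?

Last-place votes: B 175, C 114, A 192, E 0, D 49.
E is ranked last by the fewest voters, so E wins.

E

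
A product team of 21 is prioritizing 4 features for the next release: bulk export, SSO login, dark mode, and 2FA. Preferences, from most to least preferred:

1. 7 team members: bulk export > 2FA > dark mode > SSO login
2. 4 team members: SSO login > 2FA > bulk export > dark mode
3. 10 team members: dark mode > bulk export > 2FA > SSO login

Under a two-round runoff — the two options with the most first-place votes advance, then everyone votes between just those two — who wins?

Round 1 first-place votes: bulk export 7, SSO login 4, dark mode 10, 2FA 0.
dark mode and bulk export advance.
Runoff: dark mode is preferred to bulk export by 10 voters; bulk export by 11.
bulk export wins the runoff.

bulk export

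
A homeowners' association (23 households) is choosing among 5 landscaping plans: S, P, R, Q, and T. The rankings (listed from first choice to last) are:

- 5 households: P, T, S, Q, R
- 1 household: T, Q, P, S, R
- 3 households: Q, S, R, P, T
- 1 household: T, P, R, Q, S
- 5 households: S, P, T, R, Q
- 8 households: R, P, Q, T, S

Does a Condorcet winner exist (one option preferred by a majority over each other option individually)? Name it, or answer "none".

P

P vs S: 15–8 for P.
P vs R: 12–11 for P.
P vs Q: 19–4 for P.
P vs T: 21–2 for P.
P beats every other option head-to-head.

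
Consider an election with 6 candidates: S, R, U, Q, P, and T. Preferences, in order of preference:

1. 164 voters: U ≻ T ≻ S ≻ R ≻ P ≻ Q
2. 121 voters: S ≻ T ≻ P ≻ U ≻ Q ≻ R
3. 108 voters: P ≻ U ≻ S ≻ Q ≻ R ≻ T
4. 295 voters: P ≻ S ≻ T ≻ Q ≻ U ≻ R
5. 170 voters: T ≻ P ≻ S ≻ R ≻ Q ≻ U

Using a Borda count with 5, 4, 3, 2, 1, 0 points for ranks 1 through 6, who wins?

S: 164·3 + 121·5 + 108·3 + 295·4 + 170·3 = 3111
R: 164·2 + 121·0 + 108·1 + 295·0 + 170·2 = 776
U: 164·5 + 121·2 + 108·4 + 295·1 + 170·0 = 1789
Q: 164·0 + 121·1 + 108·2 + 295·2 + 170·1 = 1097
P: 164·1 + 121·3 + 108·5 + 295·5 + 170·4 = 3222
T: 164·4 + 121·4 + 108·0 + 295·3 + 170·5 = 2875
P has the highest Borda score (3222).

P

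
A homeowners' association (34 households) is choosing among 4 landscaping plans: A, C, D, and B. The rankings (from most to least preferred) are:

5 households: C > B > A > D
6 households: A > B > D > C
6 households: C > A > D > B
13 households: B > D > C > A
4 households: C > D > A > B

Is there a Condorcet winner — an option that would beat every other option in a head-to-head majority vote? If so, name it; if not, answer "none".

B vs A: 18–16 for B.
B vs C: 19–15 for B.
B vs D: 24–10 for B.
B beats every other option head-to-head.

B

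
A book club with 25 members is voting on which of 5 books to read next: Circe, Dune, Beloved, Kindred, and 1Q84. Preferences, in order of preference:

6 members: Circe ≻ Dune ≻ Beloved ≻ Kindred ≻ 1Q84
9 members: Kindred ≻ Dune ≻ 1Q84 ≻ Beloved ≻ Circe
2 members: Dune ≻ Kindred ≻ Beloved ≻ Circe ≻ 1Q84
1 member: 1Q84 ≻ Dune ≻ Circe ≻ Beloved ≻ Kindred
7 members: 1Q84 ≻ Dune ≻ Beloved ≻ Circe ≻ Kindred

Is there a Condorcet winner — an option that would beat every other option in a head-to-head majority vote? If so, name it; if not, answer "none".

Dune

Dune vs Circe: 19–6 for Dune.
Dune vs Beloved: 25–0 for Dune.
Dune vs Kindred: 16–9 for Dune.
Dune vs 1Q84: 17–8 for Dune.
Dune beats every other option head-to-head.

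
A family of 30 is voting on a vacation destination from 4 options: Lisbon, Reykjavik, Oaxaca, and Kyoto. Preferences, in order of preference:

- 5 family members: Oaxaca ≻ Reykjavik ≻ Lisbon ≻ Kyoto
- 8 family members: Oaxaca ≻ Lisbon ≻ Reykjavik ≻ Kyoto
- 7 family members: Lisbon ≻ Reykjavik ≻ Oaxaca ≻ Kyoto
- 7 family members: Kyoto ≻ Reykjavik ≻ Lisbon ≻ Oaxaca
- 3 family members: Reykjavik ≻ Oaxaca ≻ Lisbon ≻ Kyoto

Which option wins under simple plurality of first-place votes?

Oaxaca

First-place votes: Lisbon 7, Reykjavik 3, Oaxaca 13, Kyoto 7.
Oaxaca has the most first-place votes.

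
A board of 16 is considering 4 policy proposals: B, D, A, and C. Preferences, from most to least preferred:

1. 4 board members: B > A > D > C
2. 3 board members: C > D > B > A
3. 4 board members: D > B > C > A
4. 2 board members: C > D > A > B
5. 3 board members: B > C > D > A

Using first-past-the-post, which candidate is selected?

First-place votes: B 7, D 4, A 0, C 5.
B has the most first-place votes.

B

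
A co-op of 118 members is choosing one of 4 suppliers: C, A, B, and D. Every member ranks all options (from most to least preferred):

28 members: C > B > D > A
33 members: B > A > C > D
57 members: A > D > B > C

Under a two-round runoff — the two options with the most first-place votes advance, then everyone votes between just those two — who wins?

B

Round 1 first-place votes: C 28, A 57, B 33, D 0.
A and B advance.
Runoff: A is preferred to B by 57 voters; B by 61.
B wins the runoff.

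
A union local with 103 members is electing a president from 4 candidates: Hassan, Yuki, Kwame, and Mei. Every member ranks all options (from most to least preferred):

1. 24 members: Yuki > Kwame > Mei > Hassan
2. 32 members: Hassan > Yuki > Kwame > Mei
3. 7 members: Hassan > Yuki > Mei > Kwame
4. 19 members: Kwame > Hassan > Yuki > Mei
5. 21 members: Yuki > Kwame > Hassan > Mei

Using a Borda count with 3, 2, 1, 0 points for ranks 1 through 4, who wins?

Yuki

Hassan: 24·0 + 32·3 + 7·3 + 19·2 + 21·1 = 176
Yuki: 24·3 + 32·2 + 7·2 + 19·1 + 21·3 = 232
Kwame: 24·2 + 32·1 + 7·0 + 19·3 + 21·2 = 179
Mei: 24·1 + 32·0 + 7·1 + 19·0 + 21·0 = 31
Yuki has the highest Borda score (232).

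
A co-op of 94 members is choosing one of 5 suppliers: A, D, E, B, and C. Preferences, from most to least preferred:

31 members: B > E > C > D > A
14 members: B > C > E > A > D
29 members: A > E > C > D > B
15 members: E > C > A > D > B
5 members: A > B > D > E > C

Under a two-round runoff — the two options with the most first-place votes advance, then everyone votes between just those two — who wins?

Round 1 first-place votes: A 34, D 0, E 15, B 45, C 0.
B and A advance.
Runoff: B is preferred to A by 45 voters; A by 49.
A wins the runoff.

A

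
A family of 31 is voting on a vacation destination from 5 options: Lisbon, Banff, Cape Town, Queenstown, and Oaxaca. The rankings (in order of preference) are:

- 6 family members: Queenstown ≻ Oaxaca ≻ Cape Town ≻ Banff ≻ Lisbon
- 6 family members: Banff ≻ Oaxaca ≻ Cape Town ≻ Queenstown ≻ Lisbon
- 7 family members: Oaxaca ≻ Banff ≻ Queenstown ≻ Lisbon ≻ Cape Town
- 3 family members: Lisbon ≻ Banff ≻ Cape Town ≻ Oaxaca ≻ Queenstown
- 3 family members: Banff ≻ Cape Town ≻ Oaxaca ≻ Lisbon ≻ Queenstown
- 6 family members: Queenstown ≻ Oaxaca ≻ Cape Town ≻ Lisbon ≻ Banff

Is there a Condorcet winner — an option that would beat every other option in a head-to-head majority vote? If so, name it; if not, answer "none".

Oaxaca vs Lisbon: 28–3 for Oaxaca.
Oaxaca vs Banff: 19–12 for Oaxaca.
Oaxaca vs Cape Town: 25–6 for Oaxaca.
Oaxaca vs Queenstown: 19–12 for Oaxaca.
Oaxaca beats every other option head-to-head.

Oaxaca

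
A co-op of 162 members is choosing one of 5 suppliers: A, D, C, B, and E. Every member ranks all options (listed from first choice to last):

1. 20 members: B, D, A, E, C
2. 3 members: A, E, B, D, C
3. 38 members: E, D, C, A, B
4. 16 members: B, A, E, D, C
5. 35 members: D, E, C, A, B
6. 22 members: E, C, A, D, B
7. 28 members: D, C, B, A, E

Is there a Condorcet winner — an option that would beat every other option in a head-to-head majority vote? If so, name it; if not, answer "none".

D vs A: 121–41 for D.
D vs C: 140–22 for D.
D vs B: 123–39 for D.
D vs E: 83–79 for D.
D beats every other option head-to-head.

D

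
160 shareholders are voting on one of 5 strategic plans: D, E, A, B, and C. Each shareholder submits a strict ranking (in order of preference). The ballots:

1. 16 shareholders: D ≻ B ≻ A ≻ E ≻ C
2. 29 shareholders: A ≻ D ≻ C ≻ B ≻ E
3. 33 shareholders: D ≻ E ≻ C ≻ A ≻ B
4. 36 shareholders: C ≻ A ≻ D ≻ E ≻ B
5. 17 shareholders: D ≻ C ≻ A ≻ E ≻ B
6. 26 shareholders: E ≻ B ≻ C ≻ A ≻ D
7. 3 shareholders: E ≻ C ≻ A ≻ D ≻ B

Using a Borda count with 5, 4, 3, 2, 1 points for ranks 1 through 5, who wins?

D: 16·5 + 29·4 + 33·5 + 36·3 + 17·5 + 26·1 + 3·2 = 586
E: 16·2 + 29·1 + 33·4 + 36·2 + 17·2 + 26·5 + 3·5 = 444
A: 16·3 + 29·5 + 33·2 + 36·4 + 17·3 + 26·2 + 3·3 = 515
B: 16·4 + 29·2 + 33·1 + 36·1 + 17·1 + 26·4 + 3·1 = 315
C: 16·1 + 29·3 + 33·3 + 36·5 + 17·4 + 26·3 + 3·4 = 540
D has the highest Borda score (586).

D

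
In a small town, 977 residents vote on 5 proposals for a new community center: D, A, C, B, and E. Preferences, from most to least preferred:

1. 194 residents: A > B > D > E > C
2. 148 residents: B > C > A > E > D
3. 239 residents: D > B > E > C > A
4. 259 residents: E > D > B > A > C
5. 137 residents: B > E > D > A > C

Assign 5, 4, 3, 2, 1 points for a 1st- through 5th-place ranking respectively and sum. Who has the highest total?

B

D: 194·3 + 148·1 + 239·5 + 259·4 + 137·3 = 3372
A: 194·5 + 148·3 + 239·1 + 259·2 + 137·2 = 2445
C: 194·1 + 148·4 + 239·2 + 259·1 + 137·1 = 1660
B: 194·4 + 148·5 + 239·4 + 259·3 + 137·5 = 3934
E: 194·2 + 148·2 + 239·3 + 259·5 + 137·4 = 3244
B has the highest Borda score (3934).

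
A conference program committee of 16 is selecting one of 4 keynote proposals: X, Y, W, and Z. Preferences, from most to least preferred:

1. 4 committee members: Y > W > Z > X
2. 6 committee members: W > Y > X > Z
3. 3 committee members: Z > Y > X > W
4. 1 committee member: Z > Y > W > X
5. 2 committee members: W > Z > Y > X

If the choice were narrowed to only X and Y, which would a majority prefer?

Y

Voters preferring X to Y: 0; preferring Y to X: 16.
Y wins the head-to-head.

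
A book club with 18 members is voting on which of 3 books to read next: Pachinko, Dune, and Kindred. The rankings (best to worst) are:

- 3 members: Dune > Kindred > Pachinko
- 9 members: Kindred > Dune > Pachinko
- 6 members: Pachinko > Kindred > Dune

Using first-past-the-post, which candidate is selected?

Kindred

First-place votes: Pachinko 6, Dune 3, Kindred 9.
Kindred has the most first-place votes.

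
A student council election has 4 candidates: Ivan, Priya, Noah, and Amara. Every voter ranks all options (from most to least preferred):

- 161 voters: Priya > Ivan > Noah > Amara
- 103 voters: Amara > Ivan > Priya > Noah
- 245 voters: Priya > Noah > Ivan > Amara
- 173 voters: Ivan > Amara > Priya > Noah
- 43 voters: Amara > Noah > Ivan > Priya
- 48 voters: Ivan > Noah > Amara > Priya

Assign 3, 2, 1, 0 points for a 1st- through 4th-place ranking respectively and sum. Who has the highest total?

Priya

Ivan: 161·2 + 103·2 + 245·1 + 173·3 + 43·1 + 48·3 = 1479
Priya: 161·3 + 103·1 + 245·3 + 173·1 + 43·0 + 48·0 = 1494
Noah: 161·1 + 103·0 + 245·2 + 173·0 + 43·2 + 48·2 = 833
Amara: 161·0 + 103·3 + 245·0 + 173·2 + 43·3 + 48·1 = 832
Priya has the highest Borda score (1494).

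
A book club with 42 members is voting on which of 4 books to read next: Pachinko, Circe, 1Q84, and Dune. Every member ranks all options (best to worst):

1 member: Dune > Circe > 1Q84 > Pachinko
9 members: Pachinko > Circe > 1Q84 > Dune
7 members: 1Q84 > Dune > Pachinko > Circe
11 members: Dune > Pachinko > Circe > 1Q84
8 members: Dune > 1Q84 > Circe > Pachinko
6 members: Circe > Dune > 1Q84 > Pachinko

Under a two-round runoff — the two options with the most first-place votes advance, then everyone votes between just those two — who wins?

Dune

Round 1 first-place votes: Pachinko 9, Circe 6, 1Q84 7, Dune 20.
Dune and Pachinko advance.
Runoff: Dune is preferred to Pachinko by 33 voters; Pachinko by 9.
Dune wins the runoff.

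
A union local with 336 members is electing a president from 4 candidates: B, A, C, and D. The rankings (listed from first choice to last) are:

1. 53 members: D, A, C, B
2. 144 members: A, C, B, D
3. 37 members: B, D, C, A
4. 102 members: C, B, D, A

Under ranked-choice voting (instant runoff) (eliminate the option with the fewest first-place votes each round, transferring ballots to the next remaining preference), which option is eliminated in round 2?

D

Round 1: B 37, A 144, C 102, D 53. Eliminate B.
Round 2: A 144, C 102, D 90. Eliminate D.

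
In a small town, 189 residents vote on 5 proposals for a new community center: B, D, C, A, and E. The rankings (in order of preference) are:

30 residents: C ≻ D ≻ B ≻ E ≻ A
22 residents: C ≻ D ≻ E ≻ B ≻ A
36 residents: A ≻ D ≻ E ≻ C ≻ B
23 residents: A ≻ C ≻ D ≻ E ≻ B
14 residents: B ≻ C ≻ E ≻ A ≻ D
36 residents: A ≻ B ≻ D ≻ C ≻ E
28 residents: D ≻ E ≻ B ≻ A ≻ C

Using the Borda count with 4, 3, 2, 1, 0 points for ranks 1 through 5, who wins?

D

B: 30·2 + 22·1 + 36·0 + 23·0 + 14·4 + 36·3 + 28·2 = 302
D: 30·3 + 22·3 + 36·3 + 23·2 + 14·0 + 36·2 + 28·4 = 494
C: 30·4 + 22·4 + 36·1 + 23·3 + 14·3 + 36·1 + 28·0 = 391
A: 30·0 + 22·0 + 36·4 + 23·4 + 14·1 + 36·4 + 28·1 = 422
E: 30·1 + 22·2 + 36·2 + 23·1 + 14·2 + 36·0 + 28·3 = 281
D has the highest Borda score (494).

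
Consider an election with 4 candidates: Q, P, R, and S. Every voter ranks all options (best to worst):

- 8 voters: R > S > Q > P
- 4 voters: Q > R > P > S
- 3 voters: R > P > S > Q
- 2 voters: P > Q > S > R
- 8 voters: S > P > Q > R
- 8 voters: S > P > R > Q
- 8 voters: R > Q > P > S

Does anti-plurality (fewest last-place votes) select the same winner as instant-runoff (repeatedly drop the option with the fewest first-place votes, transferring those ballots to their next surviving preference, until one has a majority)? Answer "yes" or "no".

Anti-plurality — last-place votes: Q 11, P 8, R 10, S 12. Winner: P.
Instant-runoff — R1 Q 4, P 2, R 19, S 16 (P out); R2 Q 6, R 19, S 16 (Q out); R3 R 23, S 18 (R winner). Winner: R.
The two methods disagree.

no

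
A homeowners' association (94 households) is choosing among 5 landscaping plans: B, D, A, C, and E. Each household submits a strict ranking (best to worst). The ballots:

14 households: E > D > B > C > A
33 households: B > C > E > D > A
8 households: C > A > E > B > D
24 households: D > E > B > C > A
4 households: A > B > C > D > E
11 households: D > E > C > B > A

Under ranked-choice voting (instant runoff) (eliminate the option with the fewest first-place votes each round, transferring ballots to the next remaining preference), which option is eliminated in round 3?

E

Round 1: B 33, D 35, A 4, C 8, E 14. Eliminate A.
Round 2: B 37, D 35, C 8, E 14. Eliminate C.
Round 3: B 37, D 35, E 22. Eliminate E.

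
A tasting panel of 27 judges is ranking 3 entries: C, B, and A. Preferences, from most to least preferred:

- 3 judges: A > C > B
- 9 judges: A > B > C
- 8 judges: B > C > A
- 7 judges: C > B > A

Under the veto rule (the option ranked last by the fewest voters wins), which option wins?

B

Last-place votes: C 9, B 3, A 15.
B is ranked last by the fewest voters, so B wins.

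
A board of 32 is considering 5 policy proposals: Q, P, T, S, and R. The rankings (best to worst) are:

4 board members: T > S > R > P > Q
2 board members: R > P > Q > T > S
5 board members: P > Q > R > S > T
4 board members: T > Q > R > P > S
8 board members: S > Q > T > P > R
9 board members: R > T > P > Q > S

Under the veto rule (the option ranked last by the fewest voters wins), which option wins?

Last-place votes: Q 4, P 0, T 5, S 15, R 8.
P is ranked last by the fewest voters, so P wins.

P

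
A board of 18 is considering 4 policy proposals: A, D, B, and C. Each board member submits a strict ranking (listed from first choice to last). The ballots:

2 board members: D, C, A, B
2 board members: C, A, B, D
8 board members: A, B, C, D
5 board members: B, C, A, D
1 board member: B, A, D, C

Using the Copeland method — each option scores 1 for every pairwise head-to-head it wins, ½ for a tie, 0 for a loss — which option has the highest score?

A: beats D and B; ties C → score 2.5.
D: loses to A, B, and C → score 0.
B: beats D and C; loses to A → score 2.
C: beats D; ties A; loses to B → score 1.5.
A has the best pairwise record.

A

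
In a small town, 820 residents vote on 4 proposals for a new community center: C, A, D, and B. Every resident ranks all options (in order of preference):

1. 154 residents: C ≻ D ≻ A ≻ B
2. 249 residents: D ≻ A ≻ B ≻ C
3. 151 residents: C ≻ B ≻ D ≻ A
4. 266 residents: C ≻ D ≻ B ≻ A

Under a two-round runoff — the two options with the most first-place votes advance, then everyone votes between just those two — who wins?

C

Round 1 first-place votes: C 571, A 0, D 249, B 0.
C and D advance.
Runoff: C is preferred to D by 571 voters; D by 249.
C wins the runoff.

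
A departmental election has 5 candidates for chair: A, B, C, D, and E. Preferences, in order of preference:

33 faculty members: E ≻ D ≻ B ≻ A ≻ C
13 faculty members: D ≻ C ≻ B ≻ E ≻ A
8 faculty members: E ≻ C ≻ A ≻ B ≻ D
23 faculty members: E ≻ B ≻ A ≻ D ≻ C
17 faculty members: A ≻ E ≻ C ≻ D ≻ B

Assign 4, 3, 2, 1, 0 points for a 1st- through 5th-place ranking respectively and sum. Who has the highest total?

A: 33·1 + 13·0 + 8·2 + 23·2 + 17·4 = 163
B: 33·2 + 13·2 + 8·1 + 23·3 + 17·0 = 169
C: 33·0 + 13·3 + 8·3 + 23·0 + 17·2 = 97
D: 33·3 + 13·4 + 8·0 + 23·1 + 17·1 = 191
E: 33·4 + 13·1 + 8·4 + 23·4 + 17·3 = 320
E has the highest Borda score (320).

E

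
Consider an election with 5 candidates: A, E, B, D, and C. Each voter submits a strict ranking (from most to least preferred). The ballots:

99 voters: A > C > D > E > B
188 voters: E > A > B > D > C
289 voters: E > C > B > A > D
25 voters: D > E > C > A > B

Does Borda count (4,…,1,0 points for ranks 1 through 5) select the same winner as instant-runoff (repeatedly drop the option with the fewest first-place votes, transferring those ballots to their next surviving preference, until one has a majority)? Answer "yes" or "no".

yes

Borda — scores: A 1274, E 2082, B 954, D 486, C 1214. Winner: E.
Instant-runoff — R1 A 99, E 477, B 0, D 25, C 0 (E winner). Winner: E.
The two methods agree.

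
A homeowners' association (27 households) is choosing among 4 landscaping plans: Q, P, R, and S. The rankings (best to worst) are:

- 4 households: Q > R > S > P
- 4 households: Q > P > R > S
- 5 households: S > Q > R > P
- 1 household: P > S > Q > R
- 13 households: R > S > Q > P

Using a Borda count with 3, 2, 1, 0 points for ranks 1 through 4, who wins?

R

Q: 4·3 + 4·3 + 5·2 + 1·1 + 13·1 = 48
P: 4·0 + 4·2 + 5·0 + 1·3 + 13·0 = 11
R: 4·2 + 4·1 + 5·1 + 1·0 + 13·3 = 56
S: 4·1 + 4·0 + 5·3 + 1·2 + 13·2 = 47
R has the highest Borda score (56).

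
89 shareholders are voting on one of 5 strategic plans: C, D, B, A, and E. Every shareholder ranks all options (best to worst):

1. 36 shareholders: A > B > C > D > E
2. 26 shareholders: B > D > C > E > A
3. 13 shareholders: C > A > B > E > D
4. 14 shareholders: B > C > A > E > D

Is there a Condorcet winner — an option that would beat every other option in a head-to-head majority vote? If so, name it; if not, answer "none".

none

Checking pairwise contests:
B beats C 76–13.
C beats D 63–26.
A beats B 49–40.
C beats A 53–36.
C beats E 89–0.
Every option loses at least one head-to-head, so there is no Condorcet winner.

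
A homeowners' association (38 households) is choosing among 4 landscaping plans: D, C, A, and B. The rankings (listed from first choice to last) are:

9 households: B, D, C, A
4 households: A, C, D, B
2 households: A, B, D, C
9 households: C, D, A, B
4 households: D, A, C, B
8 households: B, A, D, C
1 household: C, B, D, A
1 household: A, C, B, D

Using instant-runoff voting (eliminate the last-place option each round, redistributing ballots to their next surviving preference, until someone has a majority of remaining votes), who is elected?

Round 1: D 4, C 10, A 7, B 17. Eliminate D.
Round 2: C 10, A 11, B 17. Eliminate C.
Round 3: A 20, B 18. A has a majority.

A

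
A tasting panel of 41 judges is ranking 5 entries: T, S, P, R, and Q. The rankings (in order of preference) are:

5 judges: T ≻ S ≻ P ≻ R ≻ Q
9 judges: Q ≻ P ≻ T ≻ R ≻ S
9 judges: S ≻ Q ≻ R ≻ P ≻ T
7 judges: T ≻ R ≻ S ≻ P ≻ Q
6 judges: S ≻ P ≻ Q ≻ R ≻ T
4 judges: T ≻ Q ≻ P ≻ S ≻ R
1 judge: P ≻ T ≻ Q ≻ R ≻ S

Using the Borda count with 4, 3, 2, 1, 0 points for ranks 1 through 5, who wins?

T: 5·4 + 9·2 + 9·0 + 7·4 + 6·0 + 4·4 + 1·3 = 85
S: 5·3 + 9·0 + 9·4 + 7·2 + 6·4 + 4·1 + 1·0 = 93
P: 5·2 + 9·3 + 9·1 + 7·1 + 6·3 + 4·2 + 1·4 = 83
R: 5·1 + 9·1 + 9·2 + 7·3 + 6·1 + 4·0 + 1·1 = 60
Q: 5·0 + 9·4 + 9·3 + 7·0 + 6·2 + 4·3 + 1·2 = 89
S has the highest Borda score (93).

S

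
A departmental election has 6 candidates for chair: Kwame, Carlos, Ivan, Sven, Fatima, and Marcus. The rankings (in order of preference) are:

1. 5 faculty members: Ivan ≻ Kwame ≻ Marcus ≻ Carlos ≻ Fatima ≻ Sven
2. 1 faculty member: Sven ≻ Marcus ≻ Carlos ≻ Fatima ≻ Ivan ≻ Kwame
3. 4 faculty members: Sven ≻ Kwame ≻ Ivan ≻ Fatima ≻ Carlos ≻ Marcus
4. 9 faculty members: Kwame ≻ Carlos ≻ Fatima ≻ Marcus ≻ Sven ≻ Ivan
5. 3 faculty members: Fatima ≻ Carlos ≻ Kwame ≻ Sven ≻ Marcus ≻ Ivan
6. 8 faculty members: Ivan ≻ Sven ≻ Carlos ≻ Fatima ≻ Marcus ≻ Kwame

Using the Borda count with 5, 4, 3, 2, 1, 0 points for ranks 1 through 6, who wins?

Kwame: 5·4 + 1·0 + 4·4 + 9·5 + 3·3 + 8·0 = 90
Carlos: 5·2 + 1·3 + 4·1 + 9·4 + 3·4 + 8·3 = 89
Ivan: 5·5 + 1·1 + 4·3 + 9·0 + 3·0 + 8·5 = 78
Sven: 5·0 + 1·5 + 4·5 + 9·1 + 3·2 + 8·4 = 72
Fatima: 5·1 + 1·2 + 4·2 + 9·3 + 3·5 + 8·2 = 73
Marcus: 5·3 + 1·4 + 4·0 + 9·2 + 3·1 + 8·1 = 48
Kwame has the highest Borda score (90).

Kwame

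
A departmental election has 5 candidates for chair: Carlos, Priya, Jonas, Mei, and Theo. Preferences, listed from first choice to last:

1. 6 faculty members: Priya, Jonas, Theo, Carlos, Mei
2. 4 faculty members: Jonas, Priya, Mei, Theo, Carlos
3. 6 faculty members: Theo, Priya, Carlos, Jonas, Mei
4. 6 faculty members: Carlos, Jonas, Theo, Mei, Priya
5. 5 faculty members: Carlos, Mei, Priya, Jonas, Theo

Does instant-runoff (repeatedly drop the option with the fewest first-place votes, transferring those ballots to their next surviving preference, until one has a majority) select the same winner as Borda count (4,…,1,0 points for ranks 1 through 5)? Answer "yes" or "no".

yes

Instant-runoff — R1 Carlos 11, Priya 6, Jonas 4, Mei 0, Theo 6 (Mei out); R2 Carlos 11, Priya 6, Jonas 4, Theo 6 (Jonas out); R3 Carlos 11, Priya 10, Theo 6 (Theo out); R4 Carlos 11, Priya 16 (Priya winner). Winner: Priya.
Borda — scores: Carlos 62, Priya 64, Jonas 63, Mei 29, Theo 52. Winner: Priya.
The two methods agree.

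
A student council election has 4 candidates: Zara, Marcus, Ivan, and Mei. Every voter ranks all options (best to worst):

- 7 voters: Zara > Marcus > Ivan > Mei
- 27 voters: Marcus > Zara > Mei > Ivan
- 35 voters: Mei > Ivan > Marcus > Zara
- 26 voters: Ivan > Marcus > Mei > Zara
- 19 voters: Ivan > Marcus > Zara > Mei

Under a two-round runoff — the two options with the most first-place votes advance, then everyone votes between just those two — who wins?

Mei

Round 1 first-place votes: Zara 7, Marcus 27, Ivan 45, Mei 35.
Ivan and Mei advance.
Runoff: Ivan is preferred to Mei by 52 voters; Mei by 62.
Mei wins the runoff.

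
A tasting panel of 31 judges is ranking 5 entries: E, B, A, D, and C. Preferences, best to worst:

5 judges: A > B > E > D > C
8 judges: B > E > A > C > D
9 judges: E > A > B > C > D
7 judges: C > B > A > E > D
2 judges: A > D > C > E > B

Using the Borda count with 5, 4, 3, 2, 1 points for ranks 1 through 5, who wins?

B

E: 5·3 + 8·4 + 9·5 + 7·2 + 2·2 = 110
B: 5·4 + 8·5 + 9·3 + 7·4 + 2·1 = 117
A: 5·5 + 8·3 + 9·4 + 7·3 + 2·5 = 116
D: 5·2 + 8·1 + 9·1 + 7·1 + 2·4 = 42
C: 5·1 + 8·2 + 9·2 + 7·5 + 2·3 = 80
B has the highest Borda score (117).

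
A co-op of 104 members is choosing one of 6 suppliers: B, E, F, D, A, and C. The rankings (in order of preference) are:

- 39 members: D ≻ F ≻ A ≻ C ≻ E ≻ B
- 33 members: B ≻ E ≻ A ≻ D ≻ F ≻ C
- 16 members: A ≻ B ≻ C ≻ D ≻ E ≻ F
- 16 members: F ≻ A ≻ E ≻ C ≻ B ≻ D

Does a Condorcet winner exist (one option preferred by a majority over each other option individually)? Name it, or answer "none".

Checking pairwise contests:
E beats B 55–49.
F beats E 55–49.
D beats F 88–16.
B beats D 65–39.
F beats A 55–49.
F beats C 88–16.
Every option loses at least one head-to-head, so there is no Condorcet winner.

none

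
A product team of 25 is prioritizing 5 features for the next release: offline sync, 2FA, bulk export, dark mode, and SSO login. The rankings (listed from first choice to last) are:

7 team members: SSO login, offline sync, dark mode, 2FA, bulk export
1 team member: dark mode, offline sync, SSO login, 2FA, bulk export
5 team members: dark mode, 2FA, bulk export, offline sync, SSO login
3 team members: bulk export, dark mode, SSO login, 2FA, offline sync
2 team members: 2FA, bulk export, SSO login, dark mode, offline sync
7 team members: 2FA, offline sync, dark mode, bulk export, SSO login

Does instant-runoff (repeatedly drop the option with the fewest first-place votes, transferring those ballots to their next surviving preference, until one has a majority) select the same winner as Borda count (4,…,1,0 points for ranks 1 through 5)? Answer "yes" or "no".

Instant-runoff — R1 offline sync 0, 2FA 9, bulk export 3, dark mode 6, SSO login 7 (offline sync out); R2 2FA 9, bulk export 3, dark mode 6, SSO login 7 (bulk export out); R3 2FA 9, dark mode 9, SSO login 7 (SSO login out); R4 2FA 9, dark mode 16 (dark mode winner). Winner: dark mode.
Borda — scores: offline sync 50, 2FA 62, bulk export 35, dark mode 63, SSO login 40. Winner: dark mode.
The two methods agree.

yes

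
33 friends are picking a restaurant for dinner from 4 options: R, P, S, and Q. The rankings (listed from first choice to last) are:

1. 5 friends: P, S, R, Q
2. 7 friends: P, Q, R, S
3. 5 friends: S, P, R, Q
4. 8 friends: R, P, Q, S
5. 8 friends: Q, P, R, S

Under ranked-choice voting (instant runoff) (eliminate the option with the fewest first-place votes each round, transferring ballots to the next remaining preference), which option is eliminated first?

Round 1: R 8, P 12, S 5, Q 8. Eliminate S.

S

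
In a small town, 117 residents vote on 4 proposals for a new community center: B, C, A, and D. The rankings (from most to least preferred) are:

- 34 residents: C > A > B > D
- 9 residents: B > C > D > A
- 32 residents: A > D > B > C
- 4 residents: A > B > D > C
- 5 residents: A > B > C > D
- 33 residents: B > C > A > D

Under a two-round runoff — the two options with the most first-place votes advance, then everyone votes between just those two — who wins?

Round 1 first-place votes: B 42, C 34, A 41, D 0.
B and A advance.
Runoff: B is preferred to A by 42 voters; A by 75.
A wins the runoff.

A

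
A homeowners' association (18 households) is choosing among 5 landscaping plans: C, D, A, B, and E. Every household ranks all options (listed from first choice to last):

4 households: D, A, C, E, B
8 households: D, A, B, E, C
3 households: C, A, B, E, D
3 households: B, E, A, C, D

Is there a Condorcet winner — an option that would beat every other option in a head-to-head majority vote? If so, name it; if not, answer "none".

D

D vs C: 12–6 for D.
D vs A: 12–6 for D.
D vs B: 12–6 for D.
D vs E: 12–6 for D.
D beats every other option head-to-head.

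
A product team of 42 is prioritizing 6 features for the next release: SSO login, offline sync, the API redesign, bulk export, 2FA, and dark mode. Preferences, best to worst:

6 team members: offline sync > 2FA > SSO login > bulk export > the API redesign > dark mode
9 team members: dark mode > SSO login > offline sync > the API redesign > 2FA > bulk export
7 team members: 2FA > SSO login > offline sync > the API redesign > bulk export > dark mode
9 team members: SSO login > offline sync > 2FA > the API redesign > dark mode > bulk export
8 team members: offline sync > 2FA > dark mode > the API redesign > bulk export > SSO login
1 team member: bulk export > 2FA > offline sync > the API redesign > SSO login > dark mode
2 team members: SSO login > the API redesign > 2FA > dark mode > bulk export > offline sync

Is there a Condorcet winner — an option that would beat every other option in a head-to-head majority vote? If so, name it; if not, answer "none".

Checking pairwise contests:
2FA beats SSO login 22–20.
SSO login beats offline sync 27–15.
SSO login beats the API redesign 33–9.
SSO login beats bulk export 33–9.
offline sync beats 2FA 32–10.
SSO login beats dark mode 25–17.
Every option loses at least one head-to-head, so there is no Condorcet winner.

none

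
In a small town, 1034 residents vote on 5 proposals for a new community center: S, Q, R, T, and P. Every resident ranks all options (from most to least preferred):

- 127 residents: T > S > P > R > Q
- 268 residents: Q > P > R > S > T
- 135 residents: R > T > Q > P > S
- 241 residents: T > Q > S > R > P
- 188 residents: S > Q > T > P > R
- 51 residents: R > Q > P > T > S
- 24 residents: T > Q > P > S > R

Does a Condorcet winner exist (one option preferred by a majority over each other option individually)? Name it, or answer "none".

T

T vs S: 578–456 for T.
T vs Q: 527–507 for T.
T vs R: 580–454 for T.
T vs P: 715–319 for T.
T beats every other option head-to-head.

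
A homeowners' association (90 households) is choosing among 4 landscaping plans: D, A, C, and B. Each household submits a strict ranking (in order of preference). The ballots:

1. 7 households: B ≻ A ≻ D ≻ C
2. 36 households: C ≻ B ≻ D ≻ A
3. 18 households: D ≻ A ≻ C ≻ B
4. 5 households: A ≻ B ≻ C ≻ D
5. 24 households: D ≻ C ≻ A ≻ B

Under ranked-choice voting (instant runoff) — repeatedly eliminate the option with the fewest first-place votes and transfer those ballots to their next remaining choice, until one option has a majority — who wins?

Round 1: D 42, A 5, C 36, B 7. Eliminate A.
Round 2: D 42, C 36, B 12. Eliminate B.
Round 3: D 49, C 41. D has a majority.

D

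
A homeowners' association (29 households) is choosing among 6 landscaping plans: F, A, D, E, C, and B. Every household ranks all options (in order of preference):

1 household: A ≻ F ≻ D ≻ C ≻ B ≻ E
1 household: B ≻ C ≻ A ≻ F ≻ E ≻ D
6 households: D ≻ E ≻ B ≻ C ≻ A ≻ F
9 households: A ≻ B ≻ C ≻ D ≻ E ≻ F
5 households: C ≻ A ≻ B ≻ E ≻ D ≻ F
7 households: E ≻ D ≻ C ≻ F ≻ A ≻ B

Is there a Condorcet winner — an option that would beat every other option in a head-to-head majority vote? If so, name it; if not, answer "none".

none

Checking pairwise contests:
A beats F 22–7.
C beats A 19–10.
A beats D 16–13.
A beats E 16–13.
B beats C 16–13.
A beats B 22–7.
Every option loses at least one head-to-head, so there is no Condorcet winner.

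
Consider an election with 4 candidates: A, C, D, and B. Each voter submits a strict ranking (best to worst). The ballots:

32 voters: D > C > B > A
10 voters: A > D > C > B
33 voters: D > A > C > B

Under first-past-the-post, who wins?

D

First-place votes: A 10, C 0, D 65, B 0.
D has the most first-place votes.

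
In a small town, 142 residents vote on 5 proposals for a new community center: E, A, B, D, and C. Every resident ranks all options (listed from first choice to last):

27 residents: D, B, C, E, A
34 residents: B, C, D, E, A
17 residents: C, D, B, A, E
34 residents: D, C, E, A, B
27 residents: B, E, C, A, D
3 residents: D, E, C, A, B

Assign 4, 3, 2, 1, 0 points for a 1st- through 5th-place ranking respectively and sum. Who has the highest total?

E: 27·1 + 34·1 + 17·0 + 34·2 + 27·3 + 3·3 = 219
A: 27·0 + 34·0 + 17·1 + 34·1 + 27·1 + 3·1 = 81
B: 27·3 + 34·4 + 17·2 + 34·0 + 27·4 + 3·0 = 359
D: 27·4 + 34·2 + 17·3 + 34·4 + 27·0 + 3·4 = 375
C: 27·2 + 34·3 + 17·4 + 34·3 + 27·2 + 3·2 = 386
C has the highest Borda score (386).

C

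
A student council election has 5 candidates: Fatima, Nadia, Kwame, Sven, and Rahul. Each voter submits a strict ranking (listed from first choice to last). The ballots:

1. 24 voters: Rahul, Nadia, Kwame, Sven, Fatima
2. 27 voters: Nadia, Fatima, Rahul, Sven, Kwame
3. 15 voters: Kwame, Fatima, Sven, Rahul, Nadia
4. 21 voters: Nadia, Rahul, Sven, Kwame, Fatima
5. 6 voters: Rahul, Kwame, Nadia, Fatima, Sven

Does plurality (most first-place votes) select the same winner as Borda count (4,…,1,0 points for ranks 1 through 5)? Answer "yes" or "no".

yes

Plurality — first-place votes: Fatima 0, Nadia 48, Kwame 15, Sven 0, Rahul 30. Winner: Nadia.
Borda — scores: Fatima 132, Nadia 276, Kwame 147, Sven 123, Rahul 252. Winner: Nadia.
The two methods agree.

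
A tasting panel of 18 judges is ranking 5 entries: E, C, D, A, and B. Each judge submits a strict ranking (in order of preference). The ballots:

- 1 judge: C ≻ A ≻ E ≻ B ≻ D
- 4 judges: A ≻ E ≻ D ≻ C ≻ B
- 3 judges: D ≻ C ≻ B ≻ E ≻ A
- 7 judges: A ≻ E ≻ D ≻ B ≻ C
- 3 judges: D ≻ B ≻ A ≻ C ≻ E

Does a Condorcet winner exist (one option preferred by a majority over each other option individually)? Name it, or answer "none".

A

A vs E: 15–3 for A.
A vs C: 14–4 for A.
A vs D: 12–6 for A.
A vs B: 12–6 for A.
A beats every other option head-to-head.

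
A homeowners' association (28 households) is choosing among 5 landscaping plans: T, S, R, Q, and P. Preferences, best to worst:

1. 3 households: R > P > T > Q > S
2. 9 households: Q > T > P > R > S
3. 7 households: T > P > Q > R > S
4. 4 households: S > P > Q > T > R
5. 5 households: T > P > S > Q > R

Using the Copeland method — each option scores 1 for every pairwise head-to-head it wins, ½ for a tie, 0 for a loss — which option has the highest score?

T

T: beats S, R, Q, and P → score 4.
S: loses to T, R, Q, and P → score 0.
R: beats S; loses to T, Q, and P → score 1.
Q: beats S and R; loses to T and P → score 2.
P: beats S, R, and Q; loses to T → score 3.
T has the best pairwise record.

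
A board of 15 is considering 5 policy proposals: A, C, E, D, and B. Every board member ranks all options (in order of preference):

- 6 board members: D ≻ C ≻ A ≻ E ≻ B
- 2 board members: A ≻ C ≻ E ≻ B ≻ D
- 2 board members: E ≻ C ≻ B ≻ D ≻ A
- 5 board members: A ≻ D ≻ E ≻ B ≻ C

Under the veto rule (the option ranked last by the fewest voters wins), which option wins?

Last-place votes: A 2, C 5, E 0, D 2, B 6.
E is ranked last by the fewest voters, so E wins.

E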